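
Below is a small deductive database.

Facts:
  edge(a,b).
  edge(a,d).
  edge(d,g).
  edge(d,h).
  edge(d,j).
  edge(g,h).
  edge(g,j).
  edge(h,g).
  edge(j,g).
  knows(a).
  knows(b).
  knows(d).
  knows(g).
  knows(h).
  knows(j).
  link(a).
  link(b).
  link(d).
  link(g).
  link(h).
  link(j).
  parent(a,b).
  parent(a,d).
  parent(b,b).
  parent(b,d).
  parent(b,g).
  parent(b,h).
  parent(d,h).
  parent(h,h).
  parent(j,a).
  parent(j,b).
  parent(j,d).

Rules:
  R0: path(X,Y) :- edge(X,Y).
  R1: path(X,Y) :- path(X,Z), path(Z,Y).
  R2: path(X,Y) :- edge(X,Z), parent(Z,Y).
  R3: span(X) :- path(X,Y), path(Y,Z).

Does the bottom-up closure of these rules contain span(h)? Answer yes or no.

round 1: derive path(a,b) via R0 from edge(a,b)
round 1: derive path(a,d) via R0 from edge(a,d)
round 1: derive path(d,g) via R0 from edge(d,g)
round 1: derive path(d,h) via R0 from edge(d,h)
round 1: derive path(d,j) via R0 from edge(d,j)
round 1: derive path(g,h) via R0 from edge(g,h)
round 1: derive path(g,j) via R0 from edge(g,j)
round 1: derive path(h,g) via R0 from edge(h,g)
round 1: derive path(j,g) via R0 from edge(j,g)
round 1: derive path(a,g) via R2 from edge(a,b), parent(b,g)
round 1: derive path(a,h) via R2 from edge(a,b), parent(b,h)
round 1: derive path(d,a) via R2 from edge(d,j), parent(j,a)
round 1: derive path(d,b) via R2 from edge(d,j), parent(j,b)
round 1: derive path(d,d) via R2 from edge(d,j), parent(j,d)
round 1: derive path(g,a) via R2 from edge(g,j), parent(j,a)
round 1: derive path(g,b) via R2 from edge(g,j), parent(j,b)
round 1: derive path(g,d) via R2 from edge(g,j), parent(j,d)
round 2: derive path(a,a) via R1 from path(a,d), path(d,a)
round 2: derive path(a,j) via R1 from path(a,d), path(d,j)
round 2: derive path(g,g) via R1 from path(g,a), path(a,g)
round 2: derive path(h,a) via R1 from path(h,g), path(g,a)
round 2: derive path(h,b) via R1 from path(h,g), path(g,b)
round 2: derive path(h,d) via R1 from path(h,g), path(g,d)
round 2: derive path(h,h) via R1 from path(h,g), path(g,h)
round 2: derive path(h,j) via R1 from path(h,g), path(g,j)
round 2: derive path(j,a) via R1 from path(j,g), path(g,a)
round 2: derive path(j,b) via R1 from path(j,g), path(g,b)
round 2: derive path(j,d) via R1 from path(j,g), path(g,d)
round 2: derive path(j,h) via R1 from path(j,g), path(g,h)
round 2: derive path(j,j) via R1 from path(j,g), path(g,j)
round 2: derive span(a) via R3 from path(a,d), path(d,a)
round 2: derive span(d) via R3 from path(d,a), path(a,b)
round 2: derive span(g) via R3 from path(g,a), path(a,b)
round 2: derive span(h) via R3 from path(h,g), path(g,a)
round 2: derive span(j) via R3 from path(j,g), path(g,a)

yes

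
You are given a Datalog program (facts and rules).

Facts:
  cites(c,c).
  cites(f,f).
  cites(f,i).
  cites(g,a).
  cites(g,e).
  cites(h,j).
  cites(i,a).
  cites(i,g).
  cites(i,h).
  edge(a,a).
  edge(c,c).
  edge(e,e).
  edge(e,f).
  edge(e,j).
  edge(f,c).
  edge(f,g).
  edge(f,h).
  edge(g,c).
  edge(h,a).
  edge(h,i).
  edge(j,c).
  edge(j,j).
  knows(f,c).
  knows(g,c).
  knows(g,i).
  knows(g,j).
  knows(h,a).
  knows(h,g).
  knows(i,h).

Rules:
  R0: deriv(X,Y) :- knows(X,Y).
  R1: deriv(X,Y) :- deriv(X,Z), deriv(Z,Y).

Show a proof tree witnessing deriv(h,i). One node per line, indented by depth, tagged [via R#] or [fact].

deriv(h,i)  [via R1]
  deriv(h,g)  [via R0]
    knows(h,g)  [fact]
  deriv(g,i)  [via R0]
    knows(g,i)  [fact]

round 1: derive deriv(f,c) via R0 from knows(f,c)
round 1: derive deriv(g,c) via R0 from knows(g,c)
round 1: derive deriv(g,i) via R0 from knows(g,i)
round 1: derive deriv(g,j) via R0 from knows(g,j)
round 1: derive deriv(h,a) via R0 from knows(h,a)
round 1: derive deriv(h,g) via R0 from knows(h,g)
round 1: derive deriv(i,h) via R0 from knows(i,h)
round 2: derive deriv(g,h) via R1 from deriv(g,i), deriv(i,h)
round 2: derive deriv(h,c) via R1 from deriv(h,g), deriv(g,c)
round 2: derive deriv(h,i) via R1 from deriv(h,g), deriv(g,i)
round 2: derive deriv(h,j) via R1 from deriv(h,g), deriv(g,j)
round 2: derive deriv(i,a) via R1 from deriv(i,h), deriv(h,a)
round 2: derive deriv(i,g) via R1 from deriv(i,h), deriv(h,g)
round 3: derive deriv(g,a) via R1 from deriv(g,h), deriv(h,a)
round 3: derive deriv(g,g) via R1 from deriv(g,h), deriv(h,g)
round 3: derive deriv(h,h) via R1 from deriv(h,g), deriv(g,h)
round 3: derive deriv(i,c) via R1 from deriv(i,g), deriv(g,c)
round 3: derive deriv(i,i) via R1 from deriv(i,g), deriv(g,i)
round 3: derive deriv(i,j) via R1 from deriv(i,g), deriv(g,j)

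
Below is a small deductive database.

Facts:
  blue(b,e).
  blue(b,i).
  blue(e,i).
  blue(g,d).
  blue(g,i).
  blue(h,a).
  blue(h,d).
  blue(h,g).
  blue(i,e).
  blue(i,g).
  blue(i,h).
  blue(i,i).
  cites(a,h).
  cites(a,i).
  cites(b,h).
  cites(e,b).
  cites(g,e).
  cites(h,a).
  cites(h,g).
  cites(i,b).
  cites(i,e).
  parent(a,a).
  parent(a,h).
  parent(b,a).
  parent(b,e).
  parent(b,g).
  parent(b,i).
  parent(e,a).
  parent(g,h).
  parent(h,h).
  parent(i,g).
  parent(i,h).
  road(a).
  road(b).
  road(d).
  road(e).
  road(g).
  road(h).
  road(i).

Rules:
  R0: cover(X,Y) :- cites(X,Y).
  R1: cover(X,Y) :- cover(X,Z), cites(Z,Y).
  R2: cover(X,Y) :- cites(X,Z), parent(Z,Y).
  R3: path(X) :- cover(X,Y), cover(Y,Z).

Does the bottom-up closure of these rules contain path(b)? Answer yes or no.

yes

round 1: derive cover(a,h) via R0 from cites(a,h)
round 1: derive cover(a,i) via R0 from cites(a,i)
round 1: derive cover(b,h) via R0 from cites(b,h)
round 1: derive cover(e,b) via R0 from cites(e,b)
round 1: derive cover(g,e) via R0 from cites(g,e)
round 1: derive cover(h,a) via R0 from cites(h,a)
round 1: derive cover(h,g) via R0 from cites(h,g)
round 1: derive cover(i,b) via R0 from cites(i,b)
round 1: derive cover(i,e) via R0 from cites(i,e)
round 1: derive cover(a,g) via R2 from cites(a,i), parent(i,g)
round 1: derive cover(e,a) via R2 from cites(e,b), parent(b,a)
round 1: derive cover(e,e) via R2 from cites(e,b), parent(b,e)
round 1: derive cover(e,g) via R2 from cites(e,b), parent(b,g)
round 1: derive cover(e,i) via R2 from cites(e,b), parent(b,i)
round 1: derive cover(g,a) via R2 from cites(g,e), parent(e,a)
round 1: derive cover(h,h) via R2 from cites(h,a), parent(a,h)
round 1: derive cover(i,a) via R2 from cites(i,b), parent(b,a)
round 1: derive cover(i,g) via R2 from cites(i,b), parent(b,g)
round 1: derive cover(i,i) via R2 from cites(i,b), parent(b,i)
round 2: derive cover(a,a) via R1 from cover(a,h), cites(h,a)
round 2: derive cover(a,b) via R1 from cover(a,i), cites(i,b)
round 2: derive cover(a,e) via R1 from cover(a,g), cites(g,e)
round 2: derive cover(b,a) via R1 from cover(b,h), cites(h,a)
round 2: derive cover(b,g) via R1 from cover(b,h), cites(h,g)
round 2: derive cover(e,h) via R1 from cover(e,a), cites(a,h)
round 2: derive cover(g,b) via R1 from cover(g,e), cites(e,b)
round 2: derive cover(g,h) via R1 from cover(g,a), cites(a,h)
round 2: derive cover(g,i) via R1 from cover(g,a), cites(a,i)
round 2: derive cover(h,e) via R1 from cover(h,g), cites(g,e)
round 2: derive cover(h,i) via R1 from cover(h,a), cites(a,i)
round 2: derive cover(i,h) via R1 from cover(i,a), cites(a,h)
round 2: derive path(a) via R3 from cover(a,g), cover(g,a)
round 2: derive path(b) via R3 from cover(b,h), cover(h,a)
round 2: derive path(e) via R3 from cover(e,a), cover(a,g)
round 2: derive path(g) via R3 from cover(g,a), cover(a,g)
round 2: derive path(h) via R3 from cover(h,a), cover(a,g)
round 2: derive path(i) via R3 from cover(i,a), cover(a,g)
round 3: derive cover(b,e) via R1 from cover(b,g), cites(g,e)
round 3: derive cover(b,i) via R1 from cover(b,a), cites(a,i)
round 3: derive cover(g,g) via R1 from cover(g,h), cites(h,g)
round 3: derive cover(h,b) via R1 from cover(h,e), cites(e,b)
round 4: derive cover(b,b) via R1 from cover(b,e), cites(e,b)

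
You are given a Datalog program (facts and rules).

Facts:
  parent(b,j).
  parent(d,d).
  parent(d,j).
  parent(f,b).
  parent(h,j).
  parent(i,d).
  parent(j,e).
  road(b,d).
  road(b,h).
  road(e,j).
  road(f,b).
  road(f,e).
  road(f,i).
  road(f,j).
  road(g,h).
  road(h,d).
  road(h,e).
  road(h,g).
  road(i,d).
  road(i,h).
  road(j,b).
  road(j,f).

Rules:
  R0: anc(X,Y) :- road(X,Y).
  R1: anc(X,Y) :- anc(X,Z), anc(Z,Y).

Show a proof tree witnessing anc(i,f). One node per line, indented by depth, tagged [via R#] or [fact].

anc(i,f)  [via R1]
  anc(i,e)  [via R1]
    anc(i,h)  [via R0]
      road(i,h)  [fact]
    anc(h,e)  [via R0]
      road(h,e)  [fact]
  anc(e,f)  [via R1]
    anc(e,j)  [via R0]
      road(e,j)  [fact]
    anc(j,f)  [via R0]
      road(j,f)  [fact]

round 1: derive anc(b,d) via R0 from road(b,d)
round 1: derive anc(b,h) via R0 from road(b,h)
round 1: derive anc(e,j) via R0 from road(e,j)
round 1: derive anc(f,b) via R0 from road(f,b)
round 1: derive anc(f,e) via R0 from road(f,e)
round 1: derive anc(f,i) via R0 from road(f,i)
round 1: derive anc(f,j) via R0 from road(f,j)
round 1: derive anc(g,h) via R0 from road(g,h)
round 1: derive anc(h,d) via R0 from road(h,d)
round 1: derive anc(h,e) via R0 from road(h,e)
round 1: derive anc(h,g) via R0 from road(h,g)
round 1: derive anc(i,d) via R0 from road(i,d)
round 1: derive anc(i,h) via R0 from road(i,h)
round 1: derive anc(j,b) via R0 from road(j,b)
round 1: derive anc(j,f) via R0 from road(j,f)
round 2: derive anc(b,e) via R1 from anc(b,h), anc(h,e)
round 2: derive anc(b,g) via R1 from anc(b,h), anc(h,g)
round 2: derive anc(e,b) via R1 from anc(e,j), anc(j,b)
round 2: derive anc(e,f) via R1 from anc(e,j), anc(j,f)
round 2: derive anc(f,d) via R1 from anc(f,b), anc(b,d)
round 2: derive anc(f,f) via R1 from anc(f,j), anc(j,f)
round 2: derive anc(f,h) via R1 from anc(f,b), anc(b,h)
round 2: derive anc(g,d) via R1 from anc(g,h), anc(h,d)
round 2: derive anc(g,e) via R1 from anc(g,h), anc(h,e)
round 2: derive anc(g,g) via R1 from anc(g,h), anc(h,g)
round 2: derive anc(h,h) via R1 from anc(h,g), anc(g,h)
round 2: derive anc(h,j) via R1 from anc(h,e), anc(e,j)
round 2: derive anc(i,e) via R1 from anc(i,h), anc(h,e)
round 2: derive anc(i,g) via R1 from anc(i,h), anc(h,g)
round 2: derive anc(j,d) via R1 from anc(j,b), anc(b,d)
round 2: derive anc(j,e) via R1 from anc(j,f), anc(f,e)
round 2: derive anc(j,h) via R1 from anc(j,b), anc(b,h)
round 2: derive anc(j,i) via R1 from anc(j,f), anc(f,i)
round 2: derive anc(j,j) via R1 from anc(j,f), anc(f,j)
round 3: derive anc(b,b) via R1 from anc(b,e), anc(e,b)
round 3: derive anc(b,f) via R1 from anc(b,e), anc(e,f)
round 3: derive anc(b,j) via R1 from anc(b,e), anc(e,j)
round 3: derive anc(e,d) via R1 from anc(e,b), anc(b,d)
round 3: derive anc(e,e) via R1 from anc(e,b), anc(b,e)
round 3: derive anc(e,g) via R1 from anc(e,b), anc(b,g)
round 3: derive anc(e,h) via R1 from anc(e,b), anc(b,h)
round 3: derive anc(e,i) via R1 from anc(e,f), anc(f,i)
round 3: derive anc(f,g) via R1 from anc(f,b), anc(b,g)
round 3: derive anc(g,b) via R1 from anc(g,e), anc(e,b)
round 3: derive anc(g,f) via R1 from anc(g,e), anc(e,f)
round 3: derive anc(g,j) via R1 from anc(g,e), anc(e,j)
round 3: derive anc(h,b) via R1 from anc(h,e), anc(e,b)
round 3: derive anc(h,f) via R1 from anc(h,e), anc(e,f)
round 3: derive anc(h,i) via R1 from anc(h,j), anc(j,i)
round 3: derive anc(i,b) via R1 from anc(i,e), anc(e,b)
round 3: derive anc(i,f) via R1 from anc(i,e), anc(e,f)
round 3: derive anc(i,j) via R1 from anc(i,e), anc(e,j)
round 3: derive anc(j,g) via R1 from anc(j,b), anc(b,g)
round 4: derive anc(b,i) via R1 from anc(b,e), anc(e,i)
round 4: derive anc(g,i) via R1 from anc(g,e), anc(e,i)
round 4: derive anc(i,i) via R1 from anc(i,e), anc(e,i)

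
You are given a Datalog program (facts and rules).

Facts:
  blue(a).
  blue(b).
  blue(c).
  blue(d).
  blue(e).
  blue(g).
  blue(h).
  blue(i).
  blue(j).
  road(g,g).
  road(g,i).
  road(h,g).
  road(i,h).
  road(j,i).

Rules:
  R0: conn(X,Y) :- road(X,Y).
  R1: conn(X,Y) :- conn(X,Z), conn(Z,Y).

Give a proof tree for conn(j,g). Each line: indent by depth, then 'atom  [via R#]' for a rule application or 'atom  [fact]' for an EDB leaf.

round 1: derive conn(g,g) via R0 from road(g,g)
round 1: derive conn(g,i) via R0 from road(g,i)
round 1: derive conn(h,g) via R0 from road(h,g)
round 1: derive conn(i,h) via R0 from road(i,h)
round 1: derive conn(j,i) via R0 from road(j,i)
round 2: derive conn(g,h) via R1 from conn(g,i), conn(i,h)
round 2: derive conn(h,i) via R1 from conn(h,g), conn(g,i)
round 2: derive conn(i,g) via R1 from conn(i,h), conn(h,g)
round 2: derive conn(j,h) via R1 from conn(j,i), conn(i,h)
round 3: derive conn(h,h) via R1 from conn(h,g), conn(g,h)
round 3: derive conn(i,i) via R1 from conn(i,g), conn(g,i)
round 3: derive conn(j,g) via R1 from conn(j,h), conn(h,g)

conn(j,g)  [via R1]
  conn(j,h)  [via R1]
    conn(j,i)  [via R0]
      road(j,i)  [fact]
    conn(i,h)  [via R0]
      road(i,h)  [fact]
  conn(h,g)  [via R0]
    road(h,g)  [fact]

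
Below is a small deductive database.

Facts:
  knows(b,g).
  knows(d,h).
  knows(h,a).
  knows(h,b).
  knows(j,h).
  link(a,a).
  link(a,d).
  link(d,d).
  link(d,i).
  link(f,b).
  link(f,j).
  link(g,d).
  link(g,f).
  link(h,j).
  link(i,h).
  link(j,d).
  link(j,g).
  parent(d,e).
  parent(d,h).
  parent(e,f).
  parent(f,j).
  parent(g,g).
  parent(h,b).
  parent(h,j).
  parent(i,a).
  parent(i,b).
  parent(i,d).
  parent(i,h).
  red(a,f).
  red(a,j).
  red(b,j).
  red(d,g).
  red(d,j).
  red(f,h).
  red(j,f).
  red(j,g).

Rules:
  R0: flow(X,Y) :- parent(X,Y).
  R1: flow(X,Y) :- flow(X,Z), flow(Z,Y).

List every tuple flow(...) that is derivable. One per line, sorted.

round 1: derive flow(d,e) via R0 from parent(d,e)
round 1: derive flow(d,h) via R0 from parent(d,h)
round 1: derive flow(e,f) via R0 from parent(e,f)
round 1: derive flow(f,j) via R0 from parent(f,j)
round 1: derive flow(g,g) via R0 from parent(g,g)
round 1: derive flow(h,b) via R0 from parent(h,b)
round 1: derive flow(h,j) via R0 from parent(h,j)
round 1: derive flow(i,a) via R0 from parent(i,a)
round 1: derive flow(i,b) via R0 from parent(i,b)
round 1: derive flow(i,d) via R0 from parent(i,d)
round 1: derive flow(i,h) via R0 from parent(i,h)
round 2: derive flow(d,b) via R1 from flow(d,h), flow(h,b)
round 2: derive flow(d,f) via R1 from flow(d,e), flow(e,f)
round 2: derive flow(d,j) via R1 from flow(d,h), flow(h,j)
round 2: derive flow(e,j) via R1 from flow(e,f), flow(f,j)
round 2: derive flow(i,e) via R1 from flow(i,d), flow(d,e)
round 2: derive flow(i,j) via R1 from flow(i,h), flow(h,j)
round 3: derive flow(i,f) via R1 from flow(i,d), flow(d,f)

flow(d,b)
flow(d,e)
flow(d,f)
flow(d,h)
flow(d,j)
flow(e,f)
flow(e,j)
flow(f,j)
flow(g,g)
flow(h,b)
flow(h,j)
flow(i,a)
flow(i,b)
flow(i,d)
flow(i,e)
flow(i,f)
flow(i,h)
flow(i,j)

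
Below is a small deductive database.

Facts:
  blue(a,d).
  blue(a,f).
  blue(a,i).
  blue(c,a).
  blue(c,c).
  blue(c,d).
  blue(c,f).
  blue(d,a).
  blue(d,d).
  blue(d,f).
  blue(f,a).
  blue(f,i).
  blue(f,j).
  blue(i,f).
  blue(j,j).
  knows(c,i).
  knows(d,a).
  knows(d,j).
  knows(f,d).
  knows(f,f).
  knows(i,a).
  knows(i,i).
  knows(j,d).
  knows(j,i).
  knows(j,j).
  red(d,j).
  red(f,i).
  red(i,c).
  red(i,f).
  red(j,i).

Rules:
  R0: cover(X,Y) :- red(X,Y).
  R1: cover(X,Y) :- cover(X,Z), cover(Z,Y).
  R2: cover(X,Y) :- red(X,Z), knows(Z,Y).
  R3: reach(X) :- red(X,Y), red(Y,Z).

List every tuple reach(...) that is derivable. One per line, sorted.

reach(d)
reach(f)
reach(i)
reach(j)

round 1: derive reach(d) via R3 from red(d,j), red(j,i)
round 1: derive reach(f) via R3 from red(f,i), red(i,c)
round 1: derive reach(i) via R3 from red(i,f), red(f,i)
round 1: derive reach(j) via R3 from red(j,i), red(i,c)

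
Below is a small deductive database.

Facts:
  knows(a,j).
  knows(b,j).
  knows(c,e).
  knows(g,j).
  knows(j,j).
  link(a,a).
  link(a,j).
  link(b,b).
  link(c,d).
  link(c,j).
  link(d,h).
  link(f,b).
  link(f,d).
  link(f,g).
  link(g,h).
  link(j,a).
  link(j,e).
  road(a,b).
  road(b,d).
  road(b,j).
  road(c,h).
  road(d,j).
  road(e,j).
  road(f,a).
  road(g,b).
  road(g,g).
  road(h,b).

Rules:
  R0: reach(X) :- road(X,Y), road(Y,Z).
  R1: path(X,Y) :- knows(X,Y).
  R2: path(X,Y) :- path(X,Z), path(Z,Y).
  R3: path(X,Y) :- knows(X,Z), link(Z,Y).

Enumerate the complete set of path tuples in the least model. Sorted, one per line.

round 1: derive path(a,j) via R1 from knows(a,j)
round 1: derive path(b,j) via R1 from knows(b,j)
round 1: derive path(c,e) via R1 from knows(c,e)
round 1: derive path(g,j) via R1 from knows(g,j)
round 1: derive path(j,j) via R1 from knows(j,j)
round 1: derive path(a,a) via R3 from knows(a,j), link(j,a)
round 1: derive path(a,e) via R3 from knows(a,j), link(j,e)
round 1: derive path(b,a) via R3 from knows(b,j), link(j,a)
round 1: derive path(b,e) via R3 from knows(b,j), link(j,e)
round 1: derive path(g,a) via R3 from knows(g,j), link(j,a)
round 1: derive path(g,e) via R3 from knows(g,j), link(j,e)
round 1: derive path(j,a) via R3 from knows(j,j), link(j,a)
round 1: derive path(j,e) via R3 from knows(j,j), link(j,e)

path(a,a)
path(a,e)
path(a,j)
path(b,a)
path(b,e)
path(b,j)
path(c,e)
path(g,a)
path(g,e)
path(g,j)
path(j,a)
path(j,e)
path(j,j)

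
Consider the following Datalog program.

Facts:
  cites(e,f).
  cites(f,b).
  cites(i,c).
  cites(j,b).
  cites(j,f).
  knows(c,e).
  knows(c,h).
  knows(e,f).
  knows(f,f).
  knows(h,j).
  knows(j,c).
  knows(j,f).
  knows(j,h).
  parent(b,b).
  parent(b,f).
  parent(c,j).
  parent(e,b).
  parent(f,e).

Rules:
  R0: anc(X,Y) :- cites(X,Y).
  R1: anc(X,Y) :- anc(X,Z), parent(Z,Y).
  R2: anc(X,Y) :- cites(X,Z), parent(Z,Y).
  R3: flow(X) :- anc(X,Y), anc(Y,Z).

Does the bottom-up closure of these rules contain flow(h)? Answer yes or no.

round 1: derive anc(e,f) via R0 from cites(e,f)
round 1: derive anc(f,b) via R0 from cites(f,b)
round 1: derive anc(i,c) via R0 from cites(i,c)
round 1: derive anc(j,b) via R0 from cites(j,b)
round 1: derive anc(j,f) via R0 from cites(j,f)
round 1: derive anc(e,e) via R2 from cites(e,f), parent(f,e)
round 1: derive anc(f,f) via R2 from cites(f,b), parent(b,f)
round 1: derive anc(i,j) via R2 from cites(i,c), parent(c,j)
round 1: derive anc(j,e) via R2 from cites(j,f), parent(f,e)
round 2: derive anc(e,b) via R1 from anc(e,e), parent(e,b)
round 2: derive anc(f,e) via R1 from anc(f,f), parent(f,e)
round 2: derive flow(e) via R3 from anc(e,e), anc(e,e)
round 2: derive flow(f) via R3 from anc(f,f), anc(f,b)
round 2: derive flow(i) via R3 from anc(i,j), anc(j,b)
round 2: derive flow(j) via R3 from anc(j,e), anc(e,e)

no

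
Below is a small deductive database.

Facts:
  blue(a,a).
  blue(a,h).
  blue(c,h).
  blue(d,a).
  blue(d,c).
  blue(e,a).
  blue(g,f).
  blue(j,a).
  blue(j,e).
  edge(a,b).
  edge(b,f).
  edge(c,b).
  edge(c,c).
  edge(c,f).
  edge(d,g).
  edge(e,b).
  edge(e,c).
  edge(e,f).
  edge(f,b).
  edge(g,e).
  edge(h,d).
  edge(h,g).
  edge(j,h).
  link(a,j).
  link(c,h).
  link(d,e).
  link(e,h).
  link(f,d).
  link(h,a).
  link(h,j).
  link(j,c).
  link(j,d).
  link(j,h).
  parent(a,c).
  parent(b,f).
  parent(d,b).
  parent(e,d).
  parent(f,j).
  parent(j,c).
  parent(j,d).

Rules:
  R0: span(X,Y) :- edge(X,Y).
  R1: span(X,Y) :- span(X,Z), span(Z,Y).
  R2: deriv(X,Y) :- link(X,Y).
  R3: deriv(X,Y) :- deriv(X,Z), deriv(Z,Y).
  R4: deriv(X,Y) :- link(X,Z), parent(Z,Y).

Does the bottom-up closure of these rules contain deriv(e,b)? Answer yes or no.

round 1: derive deriv(a,j) via R2 from link(a,j)
round 1: derive deriv(c,h) via R2 from link(c,h)
round 1: derive deriv(d,e) via R2 from link(d,e)
round 1: derive deriv(e,h) via R2 from link(e,h)
round 1: derive deriv(f,d) via R2 from link(f,d)
round 1: derive deriv(h,a) via R2 from link(h,a)
round 1: derive deriv(h,j) via R2 from link(h,j)
round 1: derive deriv(j,c) via R2 from link(j,c)
round 1: derive deriv(j,d) via R2 from link(j,d)
round 1: derive deriv(j,h) via R2 from link(j,h)
round 1: derive deriv(a,c) via R4 from link(a,j), parent(j,c)
round 1: derive deriv(a,d) via R4 from link(a,j), parent(j,d)
round 1: derive deriv(d,d) via R4 from link(d,e), parent(e,d)
round 1: derive deriv(f,b) via R4 from link(f,d), parent(d,b)
round 1: derive deriv(h,c) via R4 from link(h,a), parent(a,c)
round 1: derive deriv(h,d) via R4 from link(h,j), parent(j,d)
round 1: derive deriv(j,b) via R4 from link(j,d), parent(d,b)
round 2: derive deriv(a,b) via R3 from deriv(a,j), deriv(j,b)
round 2: derive deriv(a,e) via R3 from deriv(a,d), deriv(d,e)
round 2: derive deriv(a,h) via R3 from deriv(a,c), deriv(c,h)
round 2: derive deriv(c,a) via R3 from deriv(c,h), deriv(h,a)
round 2: derive deriv(c,c) via R3 from deriv(c,h), deriv(h,c)
round 2: derive deriv(c,d) via R3 from deriv(c,h), deriv(h,d)
round 2: derive deriv(c,j) via R3 from deriv(c,h), deriv(h,j)
round 2: derive deriv(d,h) via R3 from deriv(d,e), deriv(e,h)
round 2: derive deriv(e,a) via R3 from deriv(e,h), deriv(h,a)
round 2: derive deriv(e,c) via R3 from deriv(e,h), deriv(h,c)
round 2: derive deriv(e,d) via R3 from deriv(e,h), deriv(h,d)
round 2: derive deriv(e,j) via R3 from deriv(e,h), deriv(h,j)
round 2: derive deriv(f,e) via R3 from deriv(f,d), deriv(d,e)
round 2: derive deriv(h,b) via R3 from deriv(h,j), deriv(j,b)
round 2: derive deriv(h,e) via R3 from deriv(h,d), deriv(d,e)
round 2: derive deriv(h,h) via R3 from deriv(h,c), deriv(c,h)
round 2: derive deriv(j,a) via R3 from deriv(j,h), deriv(h,a)
round 2: derive deriv(j,e) via R3 from deriv(j,d), deriv(d,e)
round 2: derive deriv(j,j) via R3 from deriv(j,h), deriv(h,j)
round 3: derive deriv(a,a) via R3 from deriv(a,c), deriv(c,a)
round 3: derive deriv(c,b) via R3 from deriv(c,a), deriv(a,b)
round 3: derive deriv(c,e) via R3 from deriv(c,a), deriv(a,e)
round 3: derive deriv(d,a) via R3 from deriv(d,e), deriv(e,a)
round 3: derive deriv(d,b) via R3 from deriv(d,h), deriv(h,b)
round 3: derive deriv(d,c) via R3 from deriv(d,e), deriv(e,c)
round 3: derive deriv(d,j) via R3 from deriv(d,e), deriv(e,j)
round 3: derive deriv(e,b) via R3 from deriv(e,a), deriv(a,b)
round 3: derive deriv(e,e) via R3 from deriv(e,a), deriv(a,e)
round 3: derive deriv(f,a) via R3 from deriv(f,e), deriv(e,a)
round 3: derive deriv(f,c) via R3 from deriv(f,e), deriv(e,c)
round 3: derive deriv(f,h) via R3 from deriv(f,d), deriv(d,h)
round 3: derive deriv(f,j) via R3 from deriv(f,e), deriv(e,j)

yes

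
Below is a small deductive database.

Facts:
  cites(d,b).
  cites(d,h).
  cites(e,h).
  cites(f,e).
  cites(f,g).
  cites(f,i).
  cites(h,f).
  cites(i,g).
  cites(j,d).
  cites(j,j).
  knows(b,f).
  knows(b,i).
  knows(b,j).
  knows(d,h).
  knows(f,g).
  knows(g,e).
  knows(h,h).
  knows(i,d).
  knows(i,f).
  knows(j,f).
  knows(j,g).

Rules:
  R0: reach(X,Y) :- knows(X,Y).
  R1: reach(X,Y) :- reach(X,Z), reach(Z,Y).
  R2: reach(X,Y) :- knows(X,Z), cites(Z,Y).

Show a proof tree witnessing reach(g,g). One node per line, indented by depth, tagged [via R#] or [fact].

reach(g,g)  [via R1]
  reach(g,f)  [via R1]
    reach(g,h)  [via R2]
      knows(g,e)  [fact]
      cites(e,h)  [fact]
    reach(h,f)  [via R2]
      knows(h,h)  [fact]
      cites(h,f)  [fact]
  reach(f,g)  [via R0]
    knows(f,g)  [fact]

round 1: derive reach(b,f) via R0 from knows(b,f)
round 1: derive reach(b,i) via R0 from knows(b,i)
round 1: derive reach(b,j) via R0 from knows(b,j)
round 1: derive reach(d,h) via R0 from knows(d,h)
round 1: derive reach(f,g) via R0 from knows(f,g)
round 1: derive reach(g,e) via R0 from knows(g,e)
round 1: derive reach(h,h) via R0 from knows(h,h)
round 1: derive reach(i,d) via R0 from knows(i,d)
round 1: derive reach(i,f) via R0 from knows(i,f)
round 1: derive reach(j,f) via R0 from knows(j,f)
round 1: derive reach(j,g) via R0 from knows(j,g)
round 1: derive reach(b,d) via R2 from knows(b,j), cites(j,d)
round 1: derive reach(b,e) via R2 from knows(b,f), cites(f,e)
round 1: derive reach(b,g) via R2 from knows(b,f), cites(f,g)
round 1: derive reach(d,f) via R2 from knows(d,h), cites(h,f)
round 1: derive reach(g,h) via R2 from knows(g,e), cites(e,h)
round 1: derive reach(h,f) via R2 from knows(h,h), cites(h,f)
round 1: derive reach(i,b) via R2 from knows(i,d), cites(d,b)
round 1: derive reach(i,e) via R2 from knows(i,f), cites(f,e)
round 1: derive reach(i,g) via R2 from knows(i,f), cites(f,g)
round 1: derive reach(i,h) via R2 from knows(i,d), cites(d,h)
round 1: derive reach(i,i) via R2 from knows(i,f), cites(f,i)
round 1: derive reach(j,e) via R2 from knows(j,f), cites(f,e)
round 1: derive reach(j,i) via R2 from knows(j,f), cites(f,i)
round 2: derive reach(b,b) via R1 from reach(b,i), reach(i,b)
round 2: derive reach(b,h) via R1 from reach(b,d), reach(d,h)
round 2: derive reach(d,g) via R1 from reach(d,f), reach(f,g)
round 2: derive reach(f,e) via R1 from reach(f,g), reach(g,e)
round 2: derive reach(f,h) via R1 from reach(f,g), reach(g,h)
round 2: derive reach(g,f) via R1 from reach(g,h), reach(h,f)
round 2: derive reach(h,g) via R1 from reach(h,f), reach(f,g)
round 2: derive reach(i,j) via R1 from reach(i,b), reach(b,j)
round 2: derive reach(j,b) via R1 from reach(j,i), reach(i,b)
round 2: derive reach(j,d) via R1 from reach(j,i), reach(i,d)
round 2: derive reach(j,h) via R1 from reach(j,g), reach(g,h)
round 3: derive reach(d,e) via R1 from reach(d,f), reach(f,e)
round 3: derive reach(f,f) via R1 from reach(f,g), reach(g,f)
round 3: derive reach(g,g) via R1 from reach(g,f), reach(f,g)
round 3: derive reach(h,e) via R1 from reach(h,f), reach(f,e)
round 3: derive reach(j,j) via R1 from reach(j,b), reach(b,j)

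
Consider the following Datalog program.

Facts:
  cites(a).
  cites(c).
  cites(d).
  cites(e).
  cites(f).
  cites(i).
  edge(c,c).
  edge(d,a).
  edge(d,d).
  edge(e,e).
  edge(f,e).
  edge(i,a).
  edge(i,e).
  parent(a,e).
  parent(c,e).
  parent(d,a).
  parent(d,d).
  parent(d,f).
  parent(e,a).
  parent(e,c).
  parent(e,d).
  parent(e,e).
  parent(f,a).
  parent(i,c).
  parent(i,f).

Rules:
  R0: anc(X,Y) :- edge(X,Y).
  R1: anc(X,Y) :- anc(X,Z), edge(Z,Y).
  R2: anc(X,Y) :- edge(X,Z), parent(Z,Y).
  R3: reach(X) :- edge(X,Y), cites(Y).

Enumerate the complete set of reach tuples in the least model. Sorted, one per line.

round 1: derive reach(c) via R3 from edge(c,c), cites(c)
round 1: derive reach(d) via R3 from edge(d,a), cites(a)
round 1: derive reach(e) via R3 from edge(e,e), cites(e)
round 1: derive reach(f) via R3 from edge(f,e), cites(e)
round 1: derive reach(i) via R3 from edge(i,a), cites(a)

reach(c)
reach(d)
reach(e)
reach(f)
reach(i)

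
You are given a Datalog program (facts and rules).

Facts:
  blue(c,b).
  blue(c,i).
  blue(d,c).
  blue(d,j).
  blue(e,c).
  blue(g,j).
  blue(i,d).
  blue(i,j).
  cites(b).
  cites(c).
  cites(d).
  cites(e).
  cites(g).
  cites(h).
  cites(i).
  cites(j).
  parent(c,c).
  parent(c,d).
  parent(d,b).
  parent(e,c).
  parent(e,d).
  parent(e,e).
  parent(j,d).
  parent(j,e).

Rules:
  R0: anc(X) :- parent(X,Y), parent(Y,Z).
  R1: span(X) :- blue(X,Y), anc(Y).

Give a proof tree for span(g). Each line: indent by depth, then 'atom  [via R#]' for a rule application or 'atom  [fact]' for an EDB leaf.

span(g)  [via R1]
  blue(g,j)  [fact]
  anc(j)  [via R0]
    parent(j,d)  [fact]
    parent(d,b)  [fact]

round 1: derive anc(c) via R0 from parent(c,c), parent(c,c)
round 1: derive anc(e) via R0 from parent(e,c), parent(c,c)
round 1: derive anc(j) via R0 from parent(j,d), parent(d,b)
round 2: derive span(d) via R1 from blue(d,c), anc(c)
round 2: derive span(e) via R1 from blue(e,c), anc(c)
round 2: derive span(g) via R1 from blue(g,j), anc(j)
round 2: derive span(i) via R1 from blue(i,j), anc(j)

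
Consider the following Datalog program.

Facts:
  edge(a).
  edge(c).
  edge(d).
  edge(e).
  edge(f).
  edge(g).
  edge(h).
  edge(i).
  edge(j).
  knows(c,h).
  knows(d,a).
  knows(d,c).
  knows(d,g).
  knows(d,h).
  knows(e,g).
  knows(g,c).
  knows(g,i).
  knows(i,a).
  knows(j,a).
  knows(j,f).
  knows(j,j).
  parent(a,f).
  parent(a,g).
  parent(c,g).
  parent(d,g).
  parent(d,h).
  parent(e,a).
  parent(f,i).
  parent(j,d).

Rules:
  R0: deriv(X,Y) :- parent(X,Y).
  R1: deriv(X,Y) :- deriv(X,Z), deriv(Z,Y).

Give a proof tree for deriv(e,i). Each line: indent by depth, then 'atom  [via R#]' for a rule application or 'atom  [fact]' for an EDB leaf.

round 1: derive deriv(a,f) via R0 from parent(a,f)
round 1: derive deriv(a,g) via R0 from parent(a,g)
round 1: derive deriv(c,g) via R0 from parent(c,g)
round 1: derive deriv(d,g) via R0 from parent(d,g)
round 1: derive deriv(d,h) via R0 from parent(d,h)
round 1: derive deriv(e,a) via R0 from parent(e,a)
round 1: derive deriv(f,i) via R0 from parent(f,i)
round 1: derive deriv(j,d) via R0 from parent(j,d)
round 2: derive deriv(a,i) via R1 from deriv(a,f), deriv(f,i)
round 2: derive deriv(e,f) via R1 from deriv(e,a), deriv(a,f)
round 2: derive deriv(e,g) via R1 from deriv(e,a), deriv(a,g)
round 2: derive deriv(j,g) via R1 from deriv(j,d), deriv(d,g)
round 2: derive deriv(j,h) via R1 from deriv(j,d), deriv(d,h)
round 3: derive deriv(e,i) via R1 from deriv(e,a), deriv(a,i)

deriv(e,i)  [via R1]
  deriv(e,a)  [via R0]
    parent(e,a)  [fact]
  deriv(a,i)  [via R1]
    deriv(a,f)  [via R0]
      parent(a,f)  [fact]
    deriv(f,i)  [via R0]
      parent(f,i)  [fact]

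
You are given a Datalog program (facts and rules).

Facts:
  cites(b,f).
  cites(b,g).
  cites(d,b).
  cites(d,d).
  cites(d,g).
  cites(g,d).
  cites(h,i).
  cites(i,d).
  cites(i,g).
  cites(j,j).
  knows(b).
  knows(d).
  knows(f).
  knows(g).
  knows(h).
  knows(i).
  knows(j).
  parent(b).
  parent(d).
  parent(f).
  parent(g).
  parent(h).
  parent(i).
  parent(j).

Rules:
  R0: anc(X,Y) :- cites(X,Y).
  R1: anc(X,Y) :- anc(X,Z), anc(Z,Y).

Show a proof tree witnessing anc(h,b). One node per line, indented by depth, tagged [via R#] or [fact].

anc(h,b)  [via R1]
  anc(h,d)  [via R1]
    anc(h,i)  [via R0]
      cites(h,i)  [fact]
    anc(i,d)  [via R0]
      cites(i,d)  [fact]
  anc(d,b)  [via R0]
    cites(d,b)  [fact]

round 1: derive anc(b,f) via R0 from cites(b,f)
round 1: derive anc(b,g) via R0 from cites(b,g)
round 1: derive anc(d,b) via R0 from cites(d,b)
round 1: derive anc(d,d) via R0 from cites(d,d)
round 1: derive anc(d,g) via R0 from cites(d,g)
round 1: derive anc(g,d) via R0 from cites(g,d)
round 1: derive anc(h,i) via R0 from cites(h,i)
round 1: derive anc(i,d) via R0 from cites(i,d)
round 1: derive anc(i,g) via R0 from cites(i,g)
round 1: derive anc(j,j) via R0 from cites(j,j)
round 2: derive anc(b,d) via R1 from anc(b,g), anc(g,d)
round 2: derive anc(d,f) via R1 from anc(d,b), anc(b,f)
round 2: derive anc(g,b) via R1 from anc(g,d), anc(d,b)
round 2: derive anc(g,g) via R1 from anc(g,d), anc(d,g)
round 2: derive anc(h,d) via R1 from anc(h,i), anc(i,d)
round 2: derive anc(h,g) via R1 from anc(h,i), anc(i,g)
round 2: derive anc(i,b) via R1 from anc(i,d), anc(d,b)
round 3: derive anc(b,b) via R1 from anc(b,d), anc(d,b)
round 3: derive anc(g,f) via R1 from anc(g,b), anc(b,f)
round 3: derive anc(h,b) via R1 from anc(h,d), anc(d,b)
round 3: derive anc(h,f) via R1 from anc(h,d), anc(d,f)
round 3: derive anc(i,f) via R1 from anc(i,b), anc(b,f)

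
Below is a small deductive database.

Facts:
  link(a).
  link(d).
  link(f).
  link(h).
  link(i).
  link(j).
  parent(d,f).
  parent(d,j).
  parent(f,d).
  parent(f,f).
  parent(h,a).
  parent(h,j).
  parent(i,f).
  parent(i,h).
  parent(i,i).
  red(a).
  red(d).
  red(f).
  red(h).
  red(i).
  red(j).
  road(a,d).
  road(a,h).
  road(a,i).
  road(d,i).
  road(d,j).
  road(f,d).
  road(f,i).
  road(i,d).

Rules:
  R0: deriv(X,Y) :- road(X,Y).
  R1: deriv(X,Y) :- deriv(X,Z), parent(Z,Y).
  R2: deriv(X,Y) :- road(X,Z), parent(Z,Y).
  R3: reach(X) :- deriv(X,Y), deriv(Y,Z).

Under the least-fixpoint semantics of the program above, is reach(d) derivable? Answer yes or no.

yes

round 1: derive deriv(a,d) via R0 from road(a,d)
round 1: derive deriv(a,h) via R0 from road(a,h)
round 1: derive deriv(a,i) via R0 from road(a,i)
round 1: derive deriv(d,i) via R0 from road(d,i)
round 1: derive deriv(d,j) via R0 from road(d,j)
round 1: derive deriv(f,d) via R0 from road(f,d)
round 1: derive deriv(f,i) via R0 from road(f,i)
round 1: derive deriv(i,d) via R0 from road(i,d)
round 1: derive deriv(a,a) via R2 from road(a,h), parent(h,a)
round 1: derive deriv(a,f) via R2 from road(a,d), parent(d,f)
round 1: derive deriv(a,j) via R2 from road(a,d), parent(d,j)
round 1: derive deriv(d,f) via R2 from road(d,i), parent(i,f)
round 1: derive deriv(d,h) via R2 from road(d,i), parent(i,h)
round 1: derive deriv(f,f) via R2 from road(f,d), parent(d,f)
round 1: derive deriv(f,h) via R2 from road(f,i), parent(i,h)
round 1: derive deriv(f,j) via R2 from road(f,d), parent(d,j)
round 1: derive deriv(i,f) via R2 from road(i,d), parent(d,f)
round 1: derive deriv(i,j) via R2 from road(i,d), parent(d,j)
round 2: derive deriv(d,a) via R1 from deriv(d,h), parent(h,a)
round 2: derive deriv(d,d) via R1 from deriv(d,f), parent(f,d)
round 2: derive deriv(f,a) via R1 from deriv(f,h), parent(h,a)
round 2: derive reach(a) via R3 from deriv(a,a), deriv(a,a)
round 2: derive reach(d) via R3 from deriv(d,f), deriv(f,d)
round 2: derive reach(f) via R3 from deriv(f,d), deriv(d,f)
round 2: derive reach(i) via R3 from deriv(i,d), deriv(d,f)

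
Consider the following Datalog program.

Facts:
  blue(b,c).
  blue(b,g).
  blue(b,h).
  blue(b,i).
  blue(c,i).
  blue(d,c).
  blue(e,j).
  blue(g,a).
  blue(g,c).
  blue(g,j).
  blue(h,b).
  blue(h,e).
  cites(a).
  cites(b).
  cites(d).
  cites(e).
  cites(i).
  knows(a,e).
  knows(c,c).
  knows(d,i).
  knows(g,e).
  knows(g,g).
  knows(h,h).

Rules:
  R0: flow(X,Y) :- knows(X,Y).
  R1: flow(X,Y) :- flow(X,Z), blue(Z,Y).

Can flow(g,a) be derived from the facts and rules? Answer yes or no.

round 1: derive flow(a,e) via R0 from knows(a,e)
round 1: derive flow(c,c) via R0 from knows(c,c)
round 1: derive flow(d,i) via R0 from knows(d,i)
round 1: derive flow(g,e) via R0 from knows(g,e)
round 1: derive flow(g,g) via R0 from knows(g,g)
round 1: derive flow(h,h) via R0 from knows(h,h)
round 2: derive flow(a,j) via R1 from flow(a,e), blue(e,j)
round 2: derive flow(c,i) via R1 from flow(c,c), blue(c,i)
round 2: derive flow(g,a) via R1 from flow(g,g), blue(g,a)
round 2: derive flow(g,c) via R1 from flow(g,g), blue(g,c)
round 2: derive flow(g,j) via R1 from flow(g,e), blue(e,j)
round 2: derive flow(h,b) via R1 from flow(h,h), blue(h,b)
round 2: derive flow(h,e) via R1 from flow(h,h), blue(h,e)
round 3: derive flow(g,i) via R1 from flow(g,c), blue(c,i)
round 3: derive flow(h,c) via R1 from flow(h,b), blue(b,c)
round 3: derive flow(h,g) via R1 from flow(h,b), blue(b,g)
round 3: derive flow(h,i) via R1 from flow(h,b), blue(b,i)
round 3: derive flow(h,j) via R1 from flow(h,e), blue(e,j)
round 4: derive flow(h,a) via R1 from flow(h,g), blue(g,a)

yes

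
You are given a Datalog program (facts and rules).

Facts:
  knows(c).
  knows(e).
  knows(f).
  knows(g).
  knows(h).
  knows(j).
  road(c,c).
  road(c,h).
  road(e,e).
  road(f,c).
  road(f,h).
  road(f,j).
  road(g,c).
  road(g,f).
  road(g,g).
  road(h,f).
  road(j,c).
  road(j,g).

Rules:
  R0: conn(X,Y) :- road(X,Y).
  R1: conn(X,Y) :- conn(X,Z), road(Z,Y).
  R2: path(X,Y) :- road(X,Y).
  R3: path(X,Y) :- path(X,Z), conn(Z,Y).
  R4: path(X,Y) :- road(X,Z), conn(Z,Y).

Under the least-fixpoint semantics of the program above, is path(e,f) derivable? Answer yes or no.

round 1: derive conn(c,c) via R0 from road(c,c)
round 1: derive conn(c,h) via R0 from road(c,h)
round 1: derive conn(e,e) via R0 from road(e,e)
round 1: derive conn(f,c) via R0 from road(f,c)
round 1: derive conn(f,h) via R0 from road(f,h)
round 1: derive conn(f,j) via R0 from road(f,j)
round 1: derive conn(g,c) via R0 from road(g,c)
round 1: derive conn(g,f) via R0 from road(g,f)
round 1: derive conn(g,g) via R0 from road(g,g)
round 1: derive conn(h,f) via R0 from road(h,f)
round 1: derive conn(j,c) via R0 from road(j,c)
round 1: derive conn(j,g) via R0 from road(j,g)
round 1: derive path(c,c) via R2 from road(c,c)
round 1: derive path(c,h) via R2 from road(c,h)
round 1: derive path(e,e) via R2 from road(e,e)
round 1: derive path(f,c) via R2 from road(f,c)
round 1: derive path(f,h) via R2 from road(f,h)
round 1: derive path(f,j) via R2 from road(f,j)
round 1: derive path(g,c) via R2 from road(g,c)
round 1: derive path(g,f) via R2 from road(g,f)
round 1: derive path(g,g) via R2 from road(g,g)
round 1: derive path(h,f) via R2 from road(h,f)
round 1: derive path(j,c) via R2 from road(j,c)
round 1: derive path(j,g) via R2 from road(j,g)
round 2: derive conn(c,f) via R1 from conn(c,h), road(h,f)
round 2: derive conn(f,f) via R1 from conn(f,h), road(h,f)
round 2: derive conn(f,g) via R1 from conn(f,j), road(j,g)
round 2: derive conn(g,h) via R1 from conn(g,c), road(c,h)
round 2: derive conn(g,j) via R1 from conn(g,f), road(f,j)
round 2: derive conn(h,c) via R1 from conn(h,f), road(f,c)
round 2: derive conn(h,h) via R1 from conn(h,f), road(f,h)
round 2: derive conn(h,j) via R1 from conn(h,f), road(f,j)
round 2: derive conn(j,f) via R1 from conn(j,g), road(g,f)
round 2: derive conn(j,h) via R1 from conn(j,c), road(c,h)
round 2: derive path(c,f) via R3 from path(c,h), conn(h,f)
round 2: derive path(f,f) via R3 from path(f,h), conn(h,f)
round 2: derive path(f,g) via R3 from path(f,j), conn(j,g)
round 2: derive path(g,h) via R3 from path(g,c), conn(c,h)
round 2: derive path(g,j) via R3 from path(g,f), conn(f,j)
round 2: derive path(h,c) via R3 from path(h,f), conn(f,c)
round 2: derive path(h,h) via R3 from path(h,f), conn(f,h)
round 2: derive path(h,j) via R3 from path(h,f), conn(f,j)
round 2: derive path(j,f) via R3 from path(j,g), conn(g,f)
round 2: derive path(j,h) via R3 from path(j,c), conn(c,h)
round 3: derive conn(c,j) via R1 from conn(c,f), road(f,j)
round 3: derive conn(h,g) via R1 from conn(h,j), road(j,g)
round 3: derive conn(j,j) via R1 from conn(j,f), road(f,j)
round 3: derive path(c,g) via R3 from path(c,f), conn(f,g)
round 3: derive path(c,j) via R3 from path(c,f), conn(f,j)
round 3: derive path(h,g) via R3 from path(h,f), conn(f,g)
round 3: derive path(j,j) via R3 from path(j,f), conn(f,j)
round 4: derive conn(c,g) via R1 from conn(c,j), road(j,g)

no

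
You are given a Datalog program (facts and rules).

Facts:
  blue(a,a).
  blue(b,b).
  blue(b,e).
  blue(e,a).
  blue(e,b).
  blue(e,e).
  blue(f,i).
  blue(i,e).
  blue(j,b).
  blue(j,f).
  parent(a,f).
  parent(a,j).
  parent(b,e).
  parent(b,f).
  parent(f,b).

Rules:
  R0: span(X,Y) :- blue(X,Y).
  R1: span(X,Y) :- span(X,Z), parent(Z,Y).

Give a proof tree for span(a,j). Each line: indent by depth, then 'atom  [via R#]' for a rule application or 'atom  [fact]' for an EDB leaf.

span(a,j)  [via R1]
  span(a,a)  [via R0]
    blue(a,a)  [fact]
  parent(a,j)  [fact]

round 1: derive span(a,a) via R0 from blue(a,a)
round 1: derive span(b,b) via R0 from blue(b,b)
round 1: derive span(b,e) via R0 from blue(b,e)
round 1: derive span(e,a) via R0 from blue(e,a)
round 1: derive span(e,b) via R0 from blue(e,b)
round 1: derive span(e,e) via R0 from blue(e,e)
round 1: derive span(f,i) via R0 from blue(f,i)
round 1: derive span(i,e) via R0 from blue(i,e)
round 1: derive span(j,b) via R0 from blue(j,b)
round 1: derive span(j,f) via R0 from blue(j,f)
round 2: derive span(a,f) via R1 from span(a,a), parent(a,f)
round 2: derive span(a,j) via R1 from span(a,a), parent(a,j)
round 2: derive span(b,f) via R1 from span(b,b), parent(b,f)
round 2: derive span(e,f) via R1 from span(e,a), parent(a,f)
round 2: derive span(e,j) via R1 from span(e,a), parent(a,j)
round 2: derive span(j,e) via R1 from span(j,b), parent(b,e)
round 3: derive span(a,b) via R1 from span(a,f), parent(f,b)
round 4: derive span(a,e) via R1 from span(a,b), parent(b,e)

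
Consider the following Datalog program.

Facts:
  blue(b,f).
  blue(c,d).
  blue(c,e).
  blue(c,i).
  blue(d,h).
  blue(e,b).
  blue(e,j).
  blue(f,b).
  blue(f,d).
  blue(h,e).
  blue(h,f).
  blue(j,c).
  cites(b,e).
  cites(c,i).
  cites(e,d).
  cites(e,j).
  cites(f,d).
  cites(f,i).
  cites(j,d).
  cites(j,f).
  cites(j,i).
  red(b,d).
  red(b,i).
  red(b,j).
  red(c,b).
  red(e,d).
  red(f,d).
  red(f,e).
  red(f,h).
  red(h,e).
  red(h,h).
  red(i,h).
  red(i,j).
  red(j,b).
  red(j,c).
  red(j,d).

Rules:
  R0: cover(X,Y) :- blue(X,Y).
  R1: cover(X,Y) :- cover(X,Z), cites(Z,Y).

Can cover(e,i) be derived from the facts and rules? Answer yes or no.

yes

round 1: derive cover(b,f) via R0 from blue(b,f)
round 1: derive cover(c,d) via R0 from blue(c,d)
round 1: derive cover(c,e) via R0 from blue(c,e)
round 1: derive cover(c,i) via R0 from blue(c,i)
round 1: derive cover(d,h) via R0 from blue(d,h)
round 1: derive cover(e,b) via R0 from blue(e,b)
round 1: derive cover(e,j) via R0 from blue(e,j)
round 1: derive cover(f,b) via R0 from blue(f,b)
round 1: derive cover(f,d) via R0 from blue(f,d)
round 1: derive cover(h,e) via R0 from blue(h,e)
round 1: derive cover(h,f) via R0 from blue(h,f)
round 1: derive cover(j,c) via R0 from blue(j,c)
round 2: derive cover(b,d) via R1 from cover(b,f), cites(f,d)
round 2: derive cover(b,i) via R1 from cover(b,f), cites(f,i)
round 2: derive cover(c,j) via R1 from cover(c,e), cites(e,j)
round 2: derive cover(e,d) via R1 from cover(e,j), cites(j,d)
round 2: derive cover(e,e) via R1 from cover(e,b), cites(b,e)
round 2: derive cover(e,f) via R1 from cover(e,j), cites(j,f)
round 2: derive cover(e,i) via R1 from cover(e,j), cites(j,i)
round 2: derive cover(f,e) via R1 from cover(f,b), cites(b,e)
round 2: derive cover(h,d) via R1 from cover(h,e), cites(e,d)
round 2: derive cover(h,i) via R1 from cover(h,f), cites(f,i)
round 2: derive cover(h,j) via R1 from cover(h,e), cites(e,j)
round 2: derive cover(j,i) via R1 from cover(j,c), cites(c,i)
round 3: derive cover(c,f) via R1 from cover(c,j), cites(j,f)
round 3: derive cover(f,j) via R1 from cover(f,e), cites(e,j)
round 4: derive cover(f,f) via R1 from cover(f,j), cites(j,f)
round 4: derive cover(f,i) via R1 from cover(f,j), cites(j,i)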